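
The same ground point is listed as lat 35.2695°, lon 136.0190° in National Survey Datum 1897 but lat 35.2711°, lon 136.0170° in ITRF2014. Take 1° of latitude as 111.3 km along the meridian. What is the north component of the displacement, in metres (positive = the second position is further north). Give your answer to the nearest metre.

Δφ = 35.2711° − 35.2695° = +0.0016°; Δλ = 136.0170° − 136.0190° = -0.0020°.
ΔN = Δφ × 111300 = 178.1 m; ΔE = Δλ × 111300 × cos(35.2695°) = -0.0020 × 111300 × 0.816445 = -181.7 m.

ΔN = 178 m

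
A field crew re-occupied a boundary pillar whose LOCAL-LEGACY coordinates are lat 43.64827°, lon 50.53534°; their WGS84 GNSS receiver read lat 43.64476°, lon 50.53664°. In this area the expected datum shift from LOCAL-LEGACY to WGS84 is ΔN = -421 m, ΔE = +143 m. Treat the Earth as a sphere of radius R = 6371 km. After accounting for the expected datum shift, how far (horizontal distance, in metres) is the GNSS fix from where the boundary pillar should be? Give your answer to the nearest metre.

49 m

Observed coordinate differences: Δφ = -0.00351°, Δλ = +0.00130°.
Converting to metres (1° lat = 111195 m, cos φ = 0.723591): observed ΔN = -390.3 m, observed ΔE = 104.6 m.
Subtracting the expected shift leaves a residual of -390.3 − (-421) = 30.7 m north and 104.6 − (143) = -38.4 m east.
Residual distance = √(30.7² + (-38.4)²) = 49.2 m.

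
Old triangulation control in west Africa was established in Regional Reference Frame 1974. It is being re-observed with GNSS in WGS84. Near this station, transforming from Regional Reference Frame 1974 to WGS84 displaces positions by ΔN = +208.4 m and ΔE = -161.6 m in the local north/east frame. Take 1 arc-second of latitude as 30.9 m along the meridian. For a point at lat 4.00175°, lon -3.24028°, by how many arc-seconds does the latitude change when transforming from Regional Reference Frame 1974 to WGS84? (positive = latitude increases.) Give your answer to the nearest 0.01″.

1″ of latitude = 30.90 m, so Δφ = 208.4 / 30.90 = 6.744″.

Δφ = 6.74″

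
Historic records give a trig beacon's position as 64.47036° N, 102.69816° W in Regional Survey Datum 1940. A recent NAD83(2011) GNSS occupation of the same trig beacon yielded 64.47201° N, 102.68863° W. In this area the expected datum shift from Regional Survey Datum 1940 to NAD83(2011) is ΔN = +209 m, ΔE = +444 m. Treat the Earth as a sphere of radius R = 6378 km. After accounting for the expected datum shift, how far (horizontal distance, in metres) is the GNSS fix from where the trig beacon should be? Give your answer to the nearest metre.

29 m

Observed coordinate differences: Δφ = +0.00165°, Δλ = +0.00953°.
Converting to metres (1° lat = 111317 m, cos φ = 0.430978): observed ΔN = 183.7 m, observed ΔE = 457.2 m.
Subtracting the expected shift leaves a residual of 183.7 − (209) = -25.3 m north and 457.2 − (444) = 13.2 m east.
Residual distance = √((-25.3)² + 13.2²) = 28.6 m.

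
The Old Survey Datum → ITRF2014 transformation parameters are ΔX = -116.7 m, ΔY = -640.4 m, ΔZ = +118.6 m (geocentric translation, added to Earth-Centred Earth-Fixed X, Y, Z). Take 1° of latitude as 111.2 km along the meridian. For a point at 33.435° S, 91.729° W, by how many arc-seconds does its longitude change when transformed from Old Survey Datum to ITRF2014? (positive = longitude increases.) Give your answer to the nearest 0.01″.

sin φ = -0.550991, cos φ = 0.834511, sin λ = -0.999545, cos λ = -0.030172.
East component: ΔE = −sin λ·ΔX + cos λ·ΔY = −(-0.999545)(-116.7) + (-0.030172)(-640.4) = -97.32 m.
1° of latitude spans 111200 m; at latitude φ, 1° of longitude spans that × cos φ = 92797.7 m, so Δλ = -97.32 / 92797.7 × 3600 = -3.776″.

Δλ = -3.78″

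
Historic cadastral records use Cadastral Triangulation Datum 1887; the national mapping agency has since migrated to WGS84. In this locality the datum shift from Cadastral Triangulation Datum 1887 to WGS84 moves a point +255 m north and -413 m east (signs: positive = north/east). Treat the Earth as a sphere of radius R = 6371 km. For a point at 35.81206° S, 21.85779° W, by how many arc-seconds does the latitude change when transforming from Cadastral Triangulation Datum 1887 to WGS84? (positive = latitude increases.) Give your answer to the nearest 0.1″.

On a sphere of radius R, 1 rad of latitude = R, so Δφ = ΔN / R = 255.0 / 6371000 = 4.0025e-05 rad = 8.256″.

Δφ = 8.3″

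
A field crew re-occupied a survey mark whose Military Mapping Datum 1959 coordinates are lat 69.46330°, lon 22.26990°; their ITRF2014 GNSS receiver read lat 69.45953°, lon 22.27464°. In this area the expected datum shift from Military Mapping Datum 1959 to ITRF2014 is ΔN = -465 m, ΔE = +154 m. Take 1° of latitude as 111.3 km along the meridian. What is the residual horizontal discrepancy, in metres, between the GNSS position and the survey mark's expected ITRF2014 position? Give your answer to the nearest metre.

Observed coordinate differences: Δφ = -0.00377°, Δλ = +0.00474°.
Converting to metres (1° lat = 111300 m, cos φ = 0.350807): observed ΔN = -419.6 m, observed ΔE = 185.1 m.
Subtracting the expected shift leaves a residual of -419.6 − (-465) = 45.4 m north and 185.1 − (154) = 31.1 m east.
Residual distance = √(45.4² + 31.1²) = 55.0 m.

55 m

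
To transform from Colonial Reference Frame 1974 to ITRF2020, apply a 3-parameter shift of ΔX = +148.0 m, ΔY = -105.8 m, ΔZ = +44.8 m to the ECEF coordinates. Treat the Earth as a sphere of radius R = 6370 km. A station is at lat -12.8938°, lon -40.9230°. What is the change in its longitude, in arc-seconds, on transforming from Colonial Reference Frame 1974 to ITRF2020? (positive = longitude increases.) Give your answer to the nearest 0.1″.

Δλ = 0.6″

sin φ = -0.223145, cos φ = 0.974785, sin λ = -0.655044, cos λ = 0.755591.
East component: ΔE = −sin λ·ΔX + cos λ·ΔY = −(-0.655044)(148.0) + (0.755591)(-105.8) = 17.01 m.
1° of latitude spans πR/180 = 111177 m; at latitude φ, 1° of longitude spans that × cos φ = 108374.2 m, so Δλ = 17.01 / 108374.2 × 3600 = 0.565″.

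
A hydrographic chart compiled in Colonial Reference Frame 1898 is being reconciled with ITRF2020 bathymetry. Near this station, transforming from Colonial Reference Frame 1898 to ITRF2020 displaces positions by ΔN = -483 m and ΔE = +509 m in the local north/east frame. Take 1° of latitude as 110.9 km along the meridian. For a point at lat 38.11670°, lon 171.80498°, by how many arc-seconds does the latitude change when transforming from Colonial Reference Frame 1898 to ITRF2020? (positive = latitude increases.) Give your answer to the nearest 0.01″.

1° of latitude = 110.9 km, so Δφ = -483.0 / 110900 = -0.0043553° = -15.679″.

Δφ = -15.68″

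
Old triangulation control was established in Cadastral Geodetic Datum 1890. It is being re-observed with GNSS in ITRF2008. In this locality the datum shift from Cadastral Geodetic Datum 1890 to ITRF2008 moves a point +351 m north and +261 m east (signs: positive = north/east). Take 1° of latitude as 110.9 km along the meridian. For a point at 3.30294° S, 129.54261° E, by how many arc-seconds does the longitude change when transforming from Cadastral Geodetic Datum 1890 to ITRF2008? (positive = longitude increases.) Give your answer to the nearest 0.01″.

At latitude -3.30294°, cos φ = 0.998339.
1° of longitude at this latitude = 110.9 × cos φ = 110.72 km, so Δλ = 261.0 / 110715.8 = 0.0023574° = 8.487″.

Δλ = 8.49″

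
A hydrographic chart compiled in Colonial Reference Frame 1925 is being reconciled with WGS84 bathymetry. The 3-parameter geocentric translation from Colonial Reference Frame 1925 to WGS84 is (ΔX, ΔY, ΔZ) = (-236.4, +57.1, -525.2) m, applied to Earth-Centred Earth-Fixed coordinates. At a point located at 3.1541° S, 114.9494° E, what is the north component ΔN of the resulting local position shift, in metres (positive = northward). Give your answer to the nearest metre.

ΔN = -516 m

The local north axis is (−sin φ cos λ, −sin φ sin λ, cos φ), giving ΔN = 5.487 + 2.849 − 524.404 = -516.07 m.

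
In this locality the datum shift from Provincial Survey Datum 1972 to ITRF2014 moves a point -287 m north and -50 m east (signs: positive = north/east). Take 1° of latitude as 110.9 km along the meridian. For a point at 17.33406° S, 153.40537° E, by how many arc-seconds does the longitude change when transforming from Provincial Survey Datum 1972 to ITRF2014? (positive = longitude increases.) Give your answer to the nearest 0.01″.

At latitude -17.33406°, cos φ = 0.954584.
1° of longitude at this latitude = 110.9 × cos φ = 105.86 km, so Δλ = -50.0 / 105863.3 = -0.0004723° = -1.700″.

Δλ = -1.70″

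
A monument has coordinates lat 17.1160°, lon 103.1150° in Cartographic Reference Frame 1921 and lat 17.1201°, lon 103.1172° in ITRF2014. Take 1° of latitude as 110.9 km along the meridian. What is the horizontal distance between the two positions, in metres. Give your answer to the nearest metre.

511 m

Δφ = 17.1201° − 17.1160° = +0.0041°; Δλ = 103.1172° − 103.1150° = +0.0022°.
ΔN = Δφ × 110900 = 454.7 m; ΔE = Δλ × 110900 × cos(17.1160°) = +0.0022 × 110900 × 0.955711 = 233.2 m.
Distance = √(ΔE² + ΔN²) = √(233.2² + 454.7²) = 511.0 m.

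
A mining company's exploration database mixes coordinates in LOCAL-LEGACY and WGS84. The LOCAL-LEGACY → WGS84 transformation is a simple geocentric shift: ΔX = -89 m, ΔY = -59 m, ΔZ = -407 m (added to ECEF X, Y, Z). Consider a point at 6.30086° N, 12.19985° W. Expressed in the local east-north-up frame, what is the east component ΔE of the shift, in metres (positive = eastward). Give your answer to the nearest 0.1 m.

ΔE = -76.5 m

The local east axis at (φ, λ) is (−sin λ, cos λ, 0), so ΔE = −sin(-12.19985°)·(-89) + cos(-12.19985°)·(-59) = -76.48 m.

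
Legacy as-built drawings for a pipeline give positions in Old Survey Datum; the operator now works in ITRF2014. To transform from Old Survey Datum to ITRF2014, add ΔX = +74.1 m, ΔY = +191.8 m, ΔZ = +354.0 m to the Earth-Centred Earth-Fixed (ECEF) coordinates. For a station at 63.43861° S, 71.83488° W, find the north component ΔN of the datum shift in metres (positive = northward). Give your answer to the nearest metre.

At φ = -63.43861°, λ = -71.83488°: sin φ = -0.894456, cos φ = 0.447156, sin λ = -0.950162, cos λ = 0.311757.
ΔN = −sin φ cos λ·ΔX − sin φ sin λ·ΔY + cos φ·ΔZ = −(-0.894456)(0.311757)(74.1) − (-0.894456)(-0.950162)(191.8) + (0.447156)(354.0) = 15.95 m.

ΔN = 16 m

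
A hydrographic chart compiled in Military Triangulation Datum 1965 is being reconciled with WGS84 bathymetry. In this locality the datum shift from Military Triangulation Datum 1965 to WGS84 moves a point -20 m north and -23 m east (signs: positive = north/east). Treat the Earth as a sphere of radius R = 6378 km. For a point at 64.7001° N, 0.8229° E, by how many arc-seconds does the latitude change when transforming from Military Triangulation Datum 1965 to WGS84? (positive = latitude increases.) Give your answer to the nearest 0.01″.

On a sphere of radius R, 1 rad of latitude = R, so Δφ = ΔN / R = -20.0 / 6378000 = -3.1358e-06 rad = -0.647″.

Δφ = -0.65″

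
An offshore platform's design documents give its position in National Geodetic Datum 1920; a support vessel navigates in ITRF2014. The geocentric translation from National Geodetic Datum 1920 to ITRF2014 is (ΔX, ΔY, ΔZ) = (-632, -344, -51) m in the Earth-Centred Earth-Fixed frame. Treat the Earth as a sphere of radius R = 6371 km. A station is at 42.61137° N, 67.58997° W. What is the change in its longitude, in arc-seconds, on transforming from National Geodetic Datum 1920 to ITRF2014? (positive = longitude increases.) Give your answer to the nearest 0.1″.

Δλ = -31.5″

sin φ = 0.677022, cos φ = 0.735963, sin λ = -0.924479, cos λ = 0.381232.
East component: ΔE = −sin λ·ΔX + cos λ·ΔY = −(-0.924479)(-632) + (0.381232)(-344) = -715.41 m.
1° of latitude spans πR/180 = 111195 m; at latitude φ, 1° of longitude spans that × cos φ = 81835.3 m, so Δλ = -715.41 / 81835.3 × 3600 = -31.472″.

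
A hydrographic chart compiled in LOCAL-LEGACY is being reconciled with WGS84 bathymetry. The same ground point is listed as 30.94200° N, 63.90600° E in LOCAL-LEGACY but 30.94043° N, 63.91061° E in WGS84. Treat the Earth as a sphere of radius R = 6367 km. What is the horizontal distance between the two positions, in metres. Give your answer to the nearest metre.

473 m

Δφ = 30.94043° − 30.94200° = -0.00157°; Δλ = 63.91061° − 63.90600° = +0.00461°.
1° along a meridian = πR/180 = 111125 m.
ΔN = Δφ × 111125 = -174.5 m; ΔE = Δλ × 111125 × cos(30.94200°) = +0.00461 × 111125 × 0.857688 = 439.4 m.
Distance = √(ΔE² + ΔN²) = √(439.4² + (-174.5)²) = 472.8 m.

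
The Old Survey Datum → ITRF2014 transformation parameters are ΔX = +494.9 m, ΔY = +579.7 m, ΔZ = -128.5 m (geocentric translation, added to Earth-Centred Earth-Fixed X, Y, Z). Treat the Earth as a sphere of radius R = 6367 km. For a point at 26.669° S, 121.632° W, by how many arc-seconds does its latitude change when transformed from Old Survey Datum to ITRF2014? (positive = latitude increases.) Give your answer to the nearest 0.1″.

sin φ = -0.448836, cos φ = 0.893614, sin λ = -0.851434, cos λ = -0.524462.
North component: ΔN = −sin φ cos λ·ΔX − sin φ sin λ·ΔY + cos φ·ΔZ = −(-0.448836)(-0.524462)(494.9) − (-0.448836)(-0.851434)(579.7) + (0.893614)(-128.5) = -452.86 m.
1° of latitude spans πR/180 = 111125 m, so Δφ = -452.86 / 111125 × 3600 = -14.671″.

Δφ = -14.7″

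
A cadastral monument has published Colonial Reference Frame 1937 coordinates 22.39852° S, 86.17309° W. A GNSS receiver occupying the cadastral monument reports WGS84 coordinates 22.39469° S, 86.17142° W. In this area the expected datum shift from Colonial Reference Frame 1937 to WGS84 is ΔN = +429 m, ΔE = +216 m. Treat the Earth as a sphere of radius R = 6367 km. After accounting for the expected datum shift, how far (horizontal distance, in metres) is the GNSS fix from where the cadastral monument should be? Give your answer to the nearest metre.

45 m

Observed coordinate differences: Δφ = +0.00383°, Δλ = +0.00167°.
Converting to metres (1° lat = 111125 m, cos φ = 0.924556): observed ΔN = 425.6 m, observed ΔE = 171.6 m.
Subtracting the expected shift leaves a residual of 425.6 − (429) = -3.4 m north and 171.6 − (216) = -44.4 m east.
Residual distance = √((-3.4)² + (-44.4)²) = 44.6 m.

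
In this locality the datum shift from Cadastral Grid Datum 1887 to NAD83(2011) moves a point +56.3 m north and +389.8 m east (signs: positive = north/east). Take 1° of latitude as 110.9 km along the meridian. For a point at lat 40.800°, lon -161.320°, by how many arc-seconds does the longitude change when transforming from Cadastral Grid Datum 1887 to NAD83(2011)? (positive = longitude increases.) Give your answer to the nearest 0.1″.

At latitude 40.800°, cos φ = 0.756995.
1° of longitude at this latitude = 110.9 × cos φ = 83.95 km, so Δλ = 389.8 / 83950.8 = 0.0046432° = 16.716″.

Δλ = 16.7″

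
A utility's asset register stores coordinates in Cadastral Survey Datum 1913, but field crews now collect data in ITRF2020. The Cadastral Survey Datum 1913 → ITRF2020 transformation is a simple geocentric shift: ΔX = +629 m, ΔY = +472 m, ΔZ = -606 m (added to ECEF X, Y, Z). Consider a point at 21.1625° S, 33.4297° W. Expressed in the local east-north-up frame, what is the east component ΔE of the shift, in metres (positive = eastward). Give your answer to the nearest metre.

ΔE = 740 m

At φ = -21.1625°, λ = -33.4297°: sin φ = -0.361014, cos φ = 0.932560, sin λ = -0.550913, cos λ = 0.834562.
ΔE = −sin λ·ΔX + cos λ·ΔY = −(-0.550913)·(629) + (0.834562)·(472) = 740.44 m.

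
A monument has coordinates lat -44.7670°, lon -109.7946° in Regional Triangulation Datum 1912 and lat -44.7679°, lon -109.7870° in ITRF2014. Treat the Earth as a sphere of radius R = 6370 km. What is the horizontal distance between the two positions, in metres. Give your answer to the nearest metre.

Δφ = -44.7679° − -44.7670° = -0.0009°; Δλ = -109.7870° − -109.7946° = +0.0076°.
1° along a meridian = πR/180 = 111177 m.
ΔN = Δφ × 111177 = -100.1 m; ΔE = Δλ × 111177 × cos(-44.7670°) = +0.0076 × 111177 × 0.709976 = 599.9 m.
Distance = √(ΔE² + ΔN²) = √(599.9² + (-100.1)²) = 608.2 m.

608 m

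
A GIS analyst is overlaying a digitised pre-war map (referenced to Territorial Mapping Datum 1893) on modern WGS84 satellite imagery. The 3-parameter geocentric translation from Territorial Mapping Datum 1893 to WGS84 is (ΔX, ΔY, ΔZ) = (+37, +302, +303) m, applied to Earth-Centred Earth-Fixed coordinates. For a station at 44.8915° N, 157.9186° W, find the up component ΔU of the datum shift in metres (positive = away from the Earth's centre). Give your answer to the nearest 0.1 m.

ΔU = 109.1 m

The local up (radial) axis is (cos φ cos λ, cos φ sin λ, sin φ), giving ΔU = -24.290 − 80.429 + 213.847 = 109.13 m.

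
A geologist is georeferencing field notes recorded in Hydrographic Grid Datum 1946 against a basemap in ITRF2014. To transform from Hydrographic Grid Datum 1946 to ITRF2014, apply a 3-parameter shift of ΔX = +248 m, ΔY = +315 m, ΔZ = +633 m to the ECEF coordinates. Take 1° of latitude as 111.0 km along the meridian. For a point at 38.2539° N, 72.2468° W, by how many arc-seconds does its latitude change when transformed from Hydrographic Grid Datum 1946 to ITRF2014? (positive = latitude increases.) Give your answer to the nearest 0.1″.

Δφ = 20.6″

sin φ = 0.619147, cos φ = 0.785275, sin λ = -0.952379, cos λ = 0.304917.
North component: ΔN = −sin φ cos λ·ΔX − sin φ sin λ·ΔY + cos φ·ΔZ = −(0.619147)(0.304917)(248) − (0.619147)(-0.952379)(315) + (0.785275)(633) = 636.00 m.
1° of latitude spans 111000 m, so Δφ = 636.00 / 111000 × 3600 = 20.627″.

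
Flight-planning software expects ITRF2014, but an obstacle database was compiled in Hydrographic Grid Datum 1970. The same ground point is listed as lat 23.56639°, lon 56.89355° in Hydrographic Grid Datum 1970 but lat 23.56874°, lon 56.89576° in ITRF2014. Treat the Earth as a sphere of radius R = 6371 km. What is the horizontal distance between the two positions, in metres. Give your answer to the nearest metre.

345 m

Δφ = 23.56874° − 23.56639° = +0.00235°; Δλ = 56.89576° − 56.89355° = +0.00221°.
1° along a meridian = πR/180 = 111195 m.
ΔN = Δφ × 111195 = 261.3 m; ΔE = Δλ × 111195 × cos(23.56639°) = +0.00221 × 111195 × 0.916597 = 225.2 m.
Distance = √(ΔE² + ΔN²) = √(225.2² + 261.3²) = 345.0 m.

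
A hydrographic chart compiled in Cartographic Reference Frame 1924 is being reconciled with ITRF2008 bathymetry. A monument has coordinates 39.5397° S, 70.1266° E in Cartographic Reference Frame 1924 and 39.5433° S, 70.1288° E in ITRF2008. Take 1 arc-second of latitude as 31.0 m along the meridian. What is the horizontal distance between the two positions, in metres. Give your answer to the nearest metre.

Δφ = -39.5433° − -39.5397° = -0.0036°; Δλ = 70.1288° − 70.1266° = +0.0022°.
1° of latitude = 3600 × 31.00 = 111600 m.
ΔN = Δφ × 111600 = -401.8 m; ΔE = Δλ × 111600 × cos(-39.5397°) = +0.0022 × 111600 × 0.771184 = 189.3 m.
Distance = √(ΔE² + ΔN²) = √(189.3² + (-401.8)²) = 444.1 m.

444 m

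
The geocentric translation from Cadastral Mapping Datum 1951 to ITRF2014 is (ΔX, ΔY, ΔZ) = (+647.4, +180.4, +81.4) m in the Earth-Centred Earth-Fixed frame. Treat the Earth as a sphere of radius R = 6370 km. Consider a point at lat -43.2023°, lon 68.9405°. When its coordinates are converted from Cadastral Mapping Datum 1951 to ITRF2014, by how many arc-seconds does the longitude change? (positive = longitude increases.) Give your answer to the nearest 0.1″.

sin φ = -0.684576, cos φ = 0.728941, sin λ = 0.933208, cos λ = 0.359337.
East component: ΔE = −sin λ·ΔX + cos λ·ΔY = −(0.933208)(647.4) + (0.359337)(180.4) = -539.33 m.
1° of latitude spans πR/180 = 111177 m; at latitude φ, 1° of longitude spans that × cos φ = 81041.8 m, so Δλ = -539.33 / 81041.8 × 3600 = -23.958″.

Δλ = -24.0″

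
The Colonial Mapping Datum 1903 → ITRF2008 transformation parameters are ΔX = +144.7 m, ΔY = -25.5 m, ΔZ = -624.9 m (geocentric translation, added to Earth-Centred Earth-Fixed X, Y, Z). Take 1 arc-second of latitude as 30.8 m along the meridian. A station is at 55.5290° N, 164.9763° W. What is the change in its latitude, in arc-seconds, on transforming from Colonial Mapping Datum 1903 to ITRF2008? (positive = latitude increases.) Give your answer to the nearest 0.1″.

sin φ = 0.824413, cos φ = 0.565989, sin λ = -0.259219, cos λ = -0.965819.
North component: ΔN = −sin φ cos λ·ΔX − sin φ sin λ·ΔY + cos φ·ΔZ = −(0.824413)(-0.965819)(144.7) − (0.824413)(-0.259219)(-25.5) + (0.565989)(-624.9) = -243.92 m.
1° of latitude spans 3600 × 30.80 = 110880 m, so Δφ = -243.92 / 110880 × 3600 = -7.920″.

Δφ = -7.9″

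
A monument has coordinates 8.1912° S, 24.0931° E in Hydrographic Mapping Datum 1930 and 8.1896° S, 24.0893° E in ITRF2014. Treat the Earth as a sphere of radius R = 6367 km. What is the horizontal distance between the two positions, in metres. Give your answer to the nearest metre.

Δφ = -8.1896° − -8.1912° = +0.0016°; Δλ = 24.0893° − 24.0931° = -0.0038°.
1° along a meridian = πR/180 = 111125 m.
ΔN = Δφ × 111125 = 177.8 m; ΔE = Δλ × 111125 × cos(-8.1912°) = -0.0038 × 111125 × 0.989798 = -418.0 m.
Distance = √(ΔE² + ΔN²) = √((-418.0)² + 177.8²) = 454.2 m.

454 m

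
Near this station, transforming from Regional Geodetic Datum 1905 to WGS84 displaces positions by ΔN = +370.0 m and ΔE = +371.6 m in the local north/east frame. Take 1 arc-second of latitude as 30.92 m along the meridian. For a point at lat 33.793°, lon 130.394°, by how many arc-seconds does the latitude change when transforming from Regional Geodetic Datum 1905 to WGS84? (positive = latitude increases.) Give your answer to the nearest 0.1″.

Δφ = 12.0″

1″ of latitude = 30.92 m, so Δφ = 370.0 / 30.92 = 11.966″.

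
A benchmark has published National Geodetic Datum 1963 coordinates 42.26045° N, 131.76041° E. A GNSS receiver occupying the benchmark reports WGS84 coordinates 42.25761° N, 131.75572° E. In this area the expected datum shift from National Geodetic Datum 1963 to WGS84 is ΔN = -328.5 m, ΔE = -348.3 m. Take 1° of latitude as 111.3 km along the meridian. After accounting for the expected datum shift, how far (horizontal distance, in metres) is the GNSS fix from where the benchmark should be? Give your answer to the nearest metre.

40 m

Observed coordinate differences: Δφ = -0.00284°, Δλ = -0.00469°.
Converting to metres (1° lat = 111300 m, cos φ = 0.740095): observed ΔN = -316.1 m, observed ΔE = -386.3 m.
Subtracting the expected shift leaves a residual of -316.1 − (-328.5) = 12.4 m north and -386.3 − (-348.3) = -38.0 m east.
Residual distance = √(12.4² + (-38.0)²) = 40.0 m.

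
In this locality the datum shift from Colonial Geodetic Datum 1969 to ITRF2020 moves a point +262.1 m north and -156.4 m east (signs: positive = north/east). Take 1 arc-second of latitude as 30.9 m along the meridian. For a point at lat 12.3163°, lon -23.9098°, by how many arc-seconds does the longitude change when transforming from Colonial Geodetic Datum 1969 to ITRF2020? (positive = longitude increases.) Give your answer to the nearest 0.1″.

At latitude 12.3163°, cos φ = 0.976985.
1″ of longitude at this latitude = 30.90 × cos φ = 30.1888 m, so Δλ = -156.4 / 30.1888 = -5.181″.

Δλ = -5.2″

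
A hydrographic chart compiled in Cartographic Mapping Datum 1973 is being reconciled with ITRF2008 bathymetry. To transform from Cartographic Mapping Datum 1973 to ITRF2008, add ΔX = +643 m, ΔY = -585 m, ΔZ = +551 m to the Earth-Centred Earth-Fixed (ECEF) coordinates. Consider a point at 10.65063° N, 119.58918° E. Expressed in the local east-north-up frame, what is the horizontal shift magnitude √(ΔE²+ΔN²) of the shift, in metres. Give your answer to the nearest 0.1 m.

At φ = 10.65063°, λ = 119.58918°: sin φ = 0.184820, cos φ = 0.982772, sin λ = 0.869588, cos λ = -0.493778.
ΔE = −sin λ·ΔX + cos λ·ΔY = −(0.869588)·(643) + (-0.493778)·(-585) = -270.29 m.
ΔN = −sin φ cos λ·ΔX − sin φ sin λ·ΔY + cos φ·ΔZ = −(0.184820)(-0.493778)(643) − (0.184820)(0.869588)(-585) + (0.982772)(551) = 694.21 m.
Horizontal magnitude = √(ΔE² + ΔN²) = √((-270.29)² + 694.21²) = 744.97 m.

745.0 m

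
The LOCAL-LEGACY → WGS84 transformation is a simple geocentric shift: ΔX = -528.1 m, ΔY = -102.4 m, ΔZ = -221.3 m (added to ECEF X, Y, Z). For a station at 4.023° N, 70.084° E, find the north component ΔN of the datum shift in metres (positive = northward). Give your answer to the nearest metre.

ΔN = -201 m

The local north axis is (−sin φ cos λ, −sin φ sin λ, cos φ), giving ΔN = 12.621 + 6.754 − 220.755 = -201.38 m.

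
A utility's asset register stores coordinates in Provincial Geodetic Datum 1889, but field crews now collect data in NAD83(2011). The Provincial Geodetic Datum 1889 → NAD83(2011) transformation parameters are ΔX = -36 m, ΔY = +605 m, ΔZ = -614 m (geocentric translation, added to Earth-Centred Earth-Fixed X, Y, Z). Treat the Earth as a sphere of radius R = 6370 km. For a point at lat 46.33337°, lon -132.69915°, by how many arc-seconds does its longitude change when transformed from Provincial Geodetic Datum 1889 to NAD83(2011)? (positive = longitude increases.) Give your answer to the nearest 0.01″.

Δλ = -20.48″

sin φ = 0.723369, cos φ = 0.690461, sin λ = -0.734925, cos λ = -0.678149.
East component: ΔE = −sin λ·ΔX + cos λ·ΔY = −(-0.734925)(-36) + (-0.678149)(605) = -436.74 m.
1° of latitude spans πR/180 = 111177 m; at latitude φ, 1° of longitude spans that × cos φ = 76763.7 m, so Δλ = -436.74 / 76763.7 × 3600 = -20.482″.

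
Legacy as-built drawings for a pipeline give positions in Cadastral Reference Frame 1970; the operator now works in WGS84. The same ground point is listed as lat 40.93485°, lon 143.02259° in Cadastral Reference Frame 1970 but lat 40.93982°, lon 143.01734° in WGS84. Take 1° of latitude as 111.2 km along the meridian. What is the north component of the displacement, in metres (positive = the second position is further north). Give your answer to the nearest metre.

ΔN = 553 m

Δφ = 40.93982° − 40.93485° = +0.00497°; Δλ = 143.01734° − 143.02259° = -0.00525°.
ΔN = Δφ × 111200 = 552.7 m; ΔE = Δλ × 111200 × cos(40.93485°) = -0.00525 × 111200 × 0.755455 = -441.0 m.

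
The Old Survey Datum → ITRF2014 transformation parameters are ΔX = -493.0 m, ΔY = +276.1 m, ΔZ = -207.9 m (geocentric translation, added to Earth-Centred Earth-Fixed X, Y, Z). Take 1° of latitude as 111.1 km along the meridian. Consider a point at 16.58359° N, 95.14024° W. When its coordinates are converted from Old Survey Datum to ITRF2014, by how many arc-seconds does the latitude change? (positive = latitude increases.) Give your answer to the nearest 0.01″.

Δφ = -4.32″

sin φ = 0.285414, cos φ = 0.958404, sin λ = -0.995978, cos λ = -0.089594.
North component: ΔN = −sin φ cos λ·ΔX − sin φ sin λ·ΔY + cos φ·ΔZ = −(0.285414)(-0.089594)(-493.0) − (0.285414)(-0.995978)(276.1) + (0.958404)(-207.9) = -133.37 m.
1° of latitude spans 111100 m, so Δφ = -133.37 / 111100 × 3600 = -4.322″.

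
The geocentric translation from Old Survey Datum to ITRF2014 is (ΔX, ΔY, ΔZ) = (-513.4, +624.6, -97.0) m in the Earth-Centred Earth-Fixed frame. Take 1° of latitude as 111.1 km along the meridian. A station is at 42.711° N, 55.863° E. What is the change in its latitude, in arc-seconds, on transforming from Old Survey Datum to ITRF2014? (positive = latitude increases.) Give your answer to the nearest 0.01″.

sin φ = 0.678301, cos φ = 0.734784, sin λ = 0.827698, cos λ = 0.561174.
North component: ΔN = −sin φ cos λ·ΔX − sin φ sin λ·ΔY + cos φ·ΔZ = −(0.678301)(0.561174)(-513.4) − (0.678301)(0.827698)(624.6) + (0.734784)(-97.0) = -226.52 m.
1° of latitude spans 111100 m, so Δφ = -226.52 / 111100 × 3600 = -7.340″.

Δφ = -7.34″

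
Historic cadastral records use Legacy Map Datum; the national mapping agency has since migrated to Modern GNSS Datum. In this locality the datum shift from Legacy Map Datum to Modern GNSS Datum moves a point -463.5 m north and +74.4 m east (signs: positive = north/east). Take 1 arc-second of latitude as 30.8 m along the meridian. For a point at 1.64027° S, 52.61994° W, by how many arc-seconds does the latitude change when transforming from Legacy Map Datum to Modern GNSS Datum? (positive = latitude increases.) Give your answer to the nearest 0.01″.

Δφ = -15.05″

1″ of latitude = 30.80 m, so Δφ = -463.5 / 30.80 = -15.049″.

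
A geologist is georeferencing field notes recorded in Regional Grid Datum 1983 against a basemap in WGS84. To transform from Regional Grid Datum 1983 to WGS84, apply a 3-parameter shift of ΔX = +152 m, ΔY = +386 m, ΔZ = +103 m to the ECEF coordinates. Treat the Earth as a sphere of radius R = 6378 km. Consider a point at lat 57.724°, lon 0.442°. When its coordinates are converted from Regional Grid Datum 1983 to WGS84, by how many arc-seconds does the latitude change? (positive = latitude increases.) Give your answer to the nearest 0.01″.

sin φ = 0.845486, cos φ = 0.533998, sin λ = 0.007714, cos λ = 0.999970.
North component: ΔN = −sin φ cos λ·ΔX − sin φ sin λ·ΔY + cos φ·ΔZ = −(0.845486)(0.999970)(152) − (0.845486)(0.007714)(386) + (0.533998)(103) = -76.03 m.
1° of latitude spans πR/180 = 111317 m, so Δφ = -76.03 / 111317 × 3600 = -2.459″.

Δφ = -2.46″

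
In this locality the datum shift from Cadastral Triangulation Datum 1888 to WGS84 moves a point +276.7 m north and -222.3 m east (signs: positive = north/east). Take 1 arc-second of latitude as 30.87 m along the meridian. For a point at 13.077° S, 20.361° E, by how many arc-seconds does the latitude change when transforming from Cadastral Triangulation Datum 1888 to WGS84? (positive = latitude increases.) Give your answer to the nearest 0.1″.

1″ of latitude = 30.87 m, so Δφ = 276.7 / 30.87 = 8.963″.

Δφ = 9.0″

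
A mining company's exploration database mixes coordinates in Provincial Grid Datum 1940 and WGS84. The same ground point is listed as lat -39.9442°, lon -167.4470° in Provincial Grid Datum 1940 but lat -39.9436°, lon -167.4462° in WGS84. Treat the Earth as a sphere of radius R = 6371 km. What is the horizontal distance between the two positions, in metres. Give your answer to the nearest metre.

Δφ = -39.9436° − -39.9442° = +0.0006°; Δλ = -167.4462° − -167.4470° = +0.0008°.
1° along a meridian = πR/180 = 111195 m.
ΔN = Δφ × 111195 = 66.7 m; ΔE = Δλ × 111195 × cos(-39.9442°) = +0.0008 × 111195 × 0.766670 = 68.2 m.
Distance = √(ΔE² + ΔN²) = √(68.2² + 66.7²) = 95.4 m.

95 m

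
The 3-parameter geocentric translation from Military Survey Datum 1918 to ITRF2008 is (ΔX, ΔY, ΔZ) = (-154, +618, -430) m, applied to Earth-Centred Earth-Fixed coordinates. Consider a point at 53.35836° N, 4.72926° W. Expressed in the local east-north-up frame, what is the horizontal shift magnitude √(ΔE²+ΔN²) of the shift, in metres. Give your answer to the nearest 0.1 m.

The local east axis at (φ, λ) is (−sin λ, cos λ, 0), so ΔE = −sin(-4.72926°)·(-154) + cos(-4.72926°)·618 = 603.20 m.
The local north axis is (−sin φ cos λ, −sin φ sin λ, cos φ), giving ΔN = 123.146 + 40.883 − 256.628 = -92.60 m.
Horizontal magnitude = √(ΔE² + ΔN²) = √(603.20² + (-92.60)²) = 610.27 m.

610.3 m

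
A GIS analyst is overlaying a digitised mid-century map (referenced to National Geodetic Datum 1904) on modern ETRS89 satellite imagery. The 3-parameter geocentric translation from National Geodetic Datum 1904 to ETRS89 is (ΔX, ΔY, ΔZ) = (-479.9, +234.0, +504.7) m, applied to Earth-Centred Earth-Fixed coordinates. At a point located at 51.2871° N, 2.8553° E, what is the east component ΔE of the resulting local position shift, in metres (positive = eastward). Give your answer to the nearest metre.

ΔE = 258 m

The local east axis at (φ, λ) is (−sin λ, cos λ, 0), so ΔE = −sin(2.8553°)·(-479.9) + cos(2.8553°)·234.0 = 257.62 m.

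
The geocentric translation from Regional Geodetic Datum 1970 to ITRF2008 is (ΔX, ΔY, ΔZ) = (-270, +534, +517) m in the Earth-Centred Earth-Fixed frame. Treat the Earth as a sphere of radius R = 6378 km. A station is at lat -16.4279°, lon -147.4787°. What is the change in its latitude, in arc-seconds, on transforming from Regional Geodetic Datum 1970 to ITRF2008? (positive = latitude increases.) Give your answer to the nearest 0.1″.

sin φ = -0.282809, cos φ = 0.959176, sin λ = -0.537613, cos λ = -0.843192.
North component: ΔN = −sin φ cos λ·ΔX − sin φ sin λ·ΔY + cos φ·ΔZ = −(-0.282809)(-0.843192)(-270) − (-0.282809)(-0.537613)(534) + (0.959176)(517) = 479.09 m.
1° of latitude spans πR/180 = 111317 m, so Δφ = 479.09 / 111317 × 3600 = 15.494″.

Δφ = 15.5″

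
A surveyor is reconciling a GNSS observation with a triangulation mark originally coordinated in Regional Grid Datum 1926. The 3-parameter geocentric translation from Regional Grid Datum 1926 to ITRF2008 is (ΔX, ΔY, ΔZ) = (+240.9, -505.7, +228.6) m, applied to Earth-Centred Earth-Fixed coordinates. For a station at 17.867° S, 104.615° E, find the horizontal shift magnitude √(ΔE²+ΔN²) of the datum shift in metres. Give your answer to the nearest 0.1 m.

The local east axis at (φ, λ) is (−sin λ, cos λ, 0), so ΔE = −sin(104.615°)·240.9 + cos(104.615°)·(-505.7) = -105.51 m.
The local north axis is (−sin φ cos λ, −sin φ sin λ, cos φ), giving ΔN = -18.649 − 150.133 + 217.575 = 48.79 m.
Horizontal magnitude = √(ΔE² + ΔN²) = √((-105.51)² + 48.79²) = 116.24 m.

116.2 m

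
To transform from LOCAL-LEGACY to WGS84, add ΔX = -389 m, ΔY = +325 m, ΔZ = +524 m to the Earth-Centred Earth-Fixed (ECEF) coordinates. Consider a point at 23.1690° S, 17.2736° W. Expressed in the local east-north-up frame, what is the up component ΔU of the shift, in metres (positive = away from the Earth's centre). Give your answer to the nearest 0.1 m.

ΔU = -636.4 m

The local up (radial) axis is (cos φ cos λ, cos φ sin λ, sin φ), giving ΔU = -341.497 − 88.721 − 206.165 = -636.38 m.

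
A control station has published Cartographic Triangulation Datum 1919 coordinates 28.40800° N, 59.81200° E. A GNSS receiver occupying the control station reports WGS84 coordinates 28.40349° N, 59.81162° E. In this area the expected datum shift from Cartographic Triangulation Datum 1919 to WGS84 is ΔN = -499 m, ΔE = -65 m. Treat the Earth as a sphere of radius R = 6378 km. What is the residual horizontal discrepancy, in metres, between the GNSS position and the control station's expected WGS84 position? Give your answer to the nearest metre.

Observed coordinate differences: Δφ = -0.00451°, Δλ = -0.00038°.
Converting to metres (1° lat = 111317 m, cos φ = 0.879582): observed ΔN = -502.0 m, observed ΔE = -37.2 m.
Subtracting the expected shift leaves a residual of -502.0 − (-499) = -3.0 m north and -37.2 − (-65) = 27.8 m east.
Residual distance = √((-3.0)² + 27.8²) = 28.0 m.

28 m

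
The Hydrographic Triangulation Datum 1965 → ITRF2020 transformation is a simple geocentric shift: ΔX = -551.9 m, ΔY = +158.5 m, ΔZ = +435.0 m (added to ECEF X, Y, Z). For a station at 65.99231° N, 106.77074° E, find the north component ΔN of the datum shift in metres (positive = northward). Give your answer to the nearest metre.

The local north axis is (−sin φ cos λ, −sin φ sin λ, cos φ), giving ΔN = -145.471 − 138.630 + 176.984 = -107.12 m.

ΔN = -107 m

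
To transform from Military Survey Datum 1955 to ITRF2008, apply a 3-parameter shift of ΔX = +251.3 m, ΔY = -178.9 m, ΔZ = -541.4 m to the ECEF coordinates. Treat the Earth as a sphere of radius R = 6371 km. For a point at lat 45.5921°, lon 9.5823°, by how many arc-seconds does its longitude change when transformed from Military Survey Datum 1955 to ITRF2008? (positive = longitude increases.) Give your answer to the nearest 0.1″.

Δλ = -10.1″

sin φ = 0.714376, cos φ = 0.699762, sin λ = 0.166464, cos λ = 0.986048.
East component: ΔE = −sin λ·ΔX + cos λ·ΔY = −(0.166464)(251.3) + (0.986048)(-178.9) = -218.24 m.
1° of latitude spans πR/180 = 111195 m; at latitude φ, 1° of longitude spans that × cos φ = 77810.0 m, so Δλ = -218.24 / 77810.0 × 3600 = -10.097″.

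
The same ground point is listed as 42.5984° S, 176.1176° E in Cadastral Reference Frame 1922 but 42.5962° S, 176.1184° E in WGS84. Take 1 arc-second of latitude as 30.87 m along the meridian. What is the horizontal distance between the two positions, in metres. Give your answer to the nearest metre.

253 m

Δφ = -42.5962° − -42.5984° = +0.0022°; Δλ = 176.1184° − 176.1176° = +0.0008°.
1° of latitude = 3600 × 30.87 = 111132 m.
ΔN = Δφ × 111132 = 244.5 m; ΔE = Δλ × 111132 × cos(-42.5984°) = +0.0008 × 111132 × 0.736116 = 65.4 m.
Distance = √(ΔE² + ΔN²) = √(65.4² + 244.5²) = 253.1 m.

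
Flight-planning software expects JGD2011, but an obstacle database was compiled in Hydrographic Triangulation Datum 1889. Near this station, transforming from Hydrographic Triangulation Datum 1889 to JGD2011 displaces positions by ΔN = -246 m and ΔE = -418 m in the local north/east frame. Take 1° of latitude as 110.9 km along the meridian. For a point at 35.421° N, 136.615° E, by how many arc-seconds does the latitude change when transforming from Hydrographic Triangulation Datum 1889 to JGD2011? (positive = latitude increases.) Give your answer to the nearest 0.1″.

1° of latitude = 110.9 km, so Δφ = -246.0 / 110900 = -0.0022182° = -7.986″.

Δφ = -8.0″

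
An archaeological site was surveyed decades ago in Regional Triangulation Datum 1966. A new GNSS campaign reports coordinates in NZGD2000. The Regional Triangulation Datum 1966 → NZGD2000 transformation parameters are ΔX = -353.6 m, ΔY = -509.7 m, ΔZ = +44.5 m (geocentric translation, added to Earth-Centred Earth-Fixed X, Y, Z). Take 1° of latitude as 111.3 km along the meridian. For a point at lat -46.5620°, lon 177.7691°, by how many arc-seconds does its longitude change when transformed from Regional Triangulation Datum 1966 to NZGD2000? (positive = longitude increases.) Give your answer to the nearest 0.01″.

Δλ = 24.61″

sin φ = -0.726119, cos φ = 0.687569, sin λ = 0.038927, cos λ = -0.999242.
East component: ΔE = −sin λ·ΔX + cos λ·ΔY = −(0.038927)(-353.6) + (-0.999242)(-509.7) = 523.08 m.
1° of latitude spans 111300 m; at latitude φ, 1° of longitude spans that × cos φ = 76526.5 m, so Δλ = 523.08 / 76526.5 × 3600 = 24.607″.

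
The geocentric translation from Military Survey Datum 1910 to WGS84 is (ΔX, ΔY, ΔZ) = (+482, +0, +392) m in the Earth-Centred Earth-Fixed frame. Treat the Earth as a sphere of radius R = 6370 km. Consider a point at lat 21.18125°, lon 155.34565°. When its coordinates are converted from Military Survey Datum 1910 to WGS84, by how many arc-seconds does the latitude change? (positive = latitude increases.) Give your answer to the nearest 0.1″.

sin φ = 0.361319, cos φ = 0.932442, sin λ = 0.417143, cos λ = -0.908841.
North component: ΔN = −sin φ cos λ·ΔX − sin φ sin λ·ΔY + cos φ·ΔZ = −(0.361319)(-0.908841)(482) − (0.361319)(0.417143)(0) + (0.932442)(392) = 523.80 m.
1° of latitude spans πR/180 = 111177 m, so Δφ = 523.80 / 111177 × 3600 = 16.961″.

Δφ = 17.0″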